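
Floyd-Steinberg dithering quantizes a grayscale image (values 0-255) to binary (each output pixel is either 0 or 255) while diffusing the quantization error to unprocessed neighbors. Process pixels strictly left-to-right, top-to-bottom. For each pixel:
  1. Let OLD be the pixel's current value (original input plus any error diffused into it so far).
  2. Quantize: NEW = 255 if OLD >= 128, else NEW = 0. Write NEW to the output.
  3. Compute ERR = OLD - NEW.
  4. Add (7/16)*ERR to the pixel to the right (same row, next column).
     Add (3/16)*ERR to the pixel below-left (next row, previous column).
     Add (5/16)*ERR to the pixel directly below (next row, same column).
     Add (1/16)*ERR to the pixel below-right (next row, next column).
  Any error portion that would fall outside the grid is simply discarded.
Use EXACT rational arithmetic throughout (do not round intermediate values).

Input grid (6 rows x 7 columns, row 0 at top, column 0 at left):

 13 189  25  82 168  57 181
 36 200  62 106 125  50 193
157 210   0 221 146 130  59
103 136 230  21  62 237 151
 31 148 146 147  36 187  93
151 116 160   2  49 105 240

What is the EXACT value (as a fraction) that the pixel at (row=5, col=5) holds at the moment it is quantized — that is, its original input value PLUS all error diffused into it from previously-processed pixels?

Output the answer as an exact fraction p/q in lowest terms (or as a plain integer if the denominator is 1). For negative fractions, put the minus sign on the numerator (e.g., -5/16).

(0,0): OLD=13 → NEW=0, ERR=13
(0,1): OLD=3115/16 → NEW=255, ERR=-965/16
(0,2): OLD=-355/256 → NEW=0, ERR=-355/256
(0,3): OLD=333387/4096 → NEW=0, ERR=333387/4096
(0,4): OLD=13343757/65536 → NEW=255, ERR=-3367923/65536
(0,5): OLD=36193371/1048576 → NEW=0, ERR=36193371/1048576
(0,6): OLD=3290029693/16777216 → NEW=255, ERR=-988160387/16777216
(1,0): OLD=7361/256 → NEW=0, ERR=7361/256
(1,1): OLD=397895/2048 → NEW=255, ERR=-124345/2048
(1,2): OLD=3047123/65536 → NEW=0, ERR=3047123/65536
(1,3): OLD=37238807/262144 → NEW=255, ERR=-29607913/262144
(1,4): OLD=1192623781/16777216 → NEW=0, ERR=1192623781/16777216
(1,5): OLD=10419469749/134217728 → NEW=0, ERR=10419469749/134217728
(1,6): OLD=452506968315/2147483648 → NEW=255, ERR=-95101361925/2147483648
(2,0): OLD=5065981/32768 → NEW=255, ERR=-3289859/32768
(2,1): OLD=165273519/1048576 → NEW=255, ERR=-102113361/1048576
(2,2): OLD=-889983283/16777216 → NEW=0, ERR=-889983283/16777216
(2,3): OLD=23988877733/134217728 → NEW=255, ERR=-10236642907/134217728
(2,4): OLD=152840110645/1073741824 → NEW=255, ERR=-120964054475/1073741824
(2,5): OLD=3474178563303/34359738368 → NEW=0, ERR=3474178563303/34359738368
(2,6): OLD=51814118264257/549755813888 → NEW=0, ERR=51814118264257/549755813888
(3,0): OLD=895335725/16777216 → NEW=0, ERR=895335725/16777216
(3,1): OLD=15125572777/134217728 → NEW=0, ERR=15125572777/134217728
(3,2): OLD=260210239115/1073741824 → NEW=255, ERR=-13593926005/1073741824
(3,3): OLD=-140924259747/4294967296 → NEW=0, ERR=-140924259747/4294967296
(3,4): OLD=14640808304941/549755813888 → NEW=0, ERR=14640808304941/549755813888
(3,5): OLD=1279301374181847/4398046511104 → NEW=255, ERR=157799513850327/4398046511104
(3,6): OLD=14247536554452617/70368744177664 → NEW=255, ERR=-3696493210851703/70368744177664
(4,0): OLD=147762140419/2147483648 → NEW=0, ERR=147762140419/2147483648
(4,1): OLD=7362661500327/34359738368 → NEW=255, ERR=-1399071783513/34359738368
(4,2): OLD=68785782579241/549755813888 → NEW=0, ERR=68785782579241/549755813888
(4,3): OLD=860648480440723/4398046511104 → NEW=255, ERR=-260853379890797/4398046511104
(4,4): OLD=811012781464009/35184372088832 → NEW=0, ERR=811012781464009/35184372088832
(4,5): OLD=225305966458570313/1125899906842624 → NEW=255, ERR=-61798509786298807/1125899906842624
(4,6): OLD=987426711555280335/18014398509481984 → NEW=0, ERR=987426711555280335/18014398509481984
(5,0): OLD=90636883780069/549755813888 → NEW=255, ERR=-49550848761371/549755813888
(5,1): OLD=402874781125239/4398046511104 → NEW=0, ERR=402874781125239/4398046511104
(5,2): OLD=7934456255755249/35184372088832 → NEW=255, ERR=-1037558626896911/35184372088832
(5,3): OLD=-4867908623802091/281474976710656 → NEW=0, ERR=-4867908623802091/281474976710656
(5,4): OLD=623992135921459655/18014398509481984 → NEW=0, ERR=623992135921459655/18014398509481984
(5,5): OLD=16532886171625729879/144115188075855872 → NEW=0, ERR=16532886171625729879/144115188075855872
Target (5,5): original=105, with diffused error = 16532886171625729879/144115188075855872

Answer: 16532886171625729879/144115188075855872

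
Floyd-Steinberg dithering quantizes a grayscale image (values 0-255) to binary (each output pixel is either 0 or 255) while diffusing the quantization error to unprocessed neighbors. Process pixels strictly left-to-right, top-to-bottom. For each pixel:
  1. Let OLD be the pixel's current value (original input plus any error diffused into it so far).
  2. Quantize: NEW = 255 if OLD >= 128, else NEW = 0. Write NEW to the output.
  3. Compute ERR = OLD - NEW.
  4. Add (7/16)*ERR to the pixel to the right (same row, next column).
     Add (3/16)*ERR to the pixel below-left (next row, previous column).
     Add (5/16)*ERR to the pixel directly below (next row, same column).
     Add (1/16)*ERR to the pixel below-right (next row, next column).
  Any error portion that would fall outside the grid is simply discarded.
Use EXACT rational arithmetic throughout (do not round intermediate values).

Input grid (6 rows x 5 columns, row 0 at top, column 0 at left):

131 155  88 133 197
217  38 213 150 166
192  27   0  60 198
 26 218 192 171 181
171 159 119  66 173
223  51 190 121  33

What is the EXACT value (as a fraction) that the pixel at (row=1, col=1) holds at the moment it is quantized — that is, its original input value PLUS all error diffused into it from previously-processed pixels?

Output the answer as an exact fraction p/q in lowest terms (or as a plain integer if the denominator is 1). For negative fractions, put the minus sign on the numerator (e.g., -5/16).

(0,0): OLD=131 → NEW=255, ERR=-124
(0,1): OLD=403/4 → NEW=0, ERR=403/4
(0,2): OLD=8453/64 → NEW=255, ERR=-7867/64
(0,3): OLD=81123/1024 → NEW=0, ERR=81123/1024
(0,4): OLD=3795509/16384 → NEW=255, ERR=-382411/16384
(1,0): OLD=12617/64 → NEW=255, ERR=-3703/64
(1,1): OLD=6847/512 → NEW=0, ERR=6847/512
Target (1,1): original=38, with diffused error = 6847/512

Answer: 6847/512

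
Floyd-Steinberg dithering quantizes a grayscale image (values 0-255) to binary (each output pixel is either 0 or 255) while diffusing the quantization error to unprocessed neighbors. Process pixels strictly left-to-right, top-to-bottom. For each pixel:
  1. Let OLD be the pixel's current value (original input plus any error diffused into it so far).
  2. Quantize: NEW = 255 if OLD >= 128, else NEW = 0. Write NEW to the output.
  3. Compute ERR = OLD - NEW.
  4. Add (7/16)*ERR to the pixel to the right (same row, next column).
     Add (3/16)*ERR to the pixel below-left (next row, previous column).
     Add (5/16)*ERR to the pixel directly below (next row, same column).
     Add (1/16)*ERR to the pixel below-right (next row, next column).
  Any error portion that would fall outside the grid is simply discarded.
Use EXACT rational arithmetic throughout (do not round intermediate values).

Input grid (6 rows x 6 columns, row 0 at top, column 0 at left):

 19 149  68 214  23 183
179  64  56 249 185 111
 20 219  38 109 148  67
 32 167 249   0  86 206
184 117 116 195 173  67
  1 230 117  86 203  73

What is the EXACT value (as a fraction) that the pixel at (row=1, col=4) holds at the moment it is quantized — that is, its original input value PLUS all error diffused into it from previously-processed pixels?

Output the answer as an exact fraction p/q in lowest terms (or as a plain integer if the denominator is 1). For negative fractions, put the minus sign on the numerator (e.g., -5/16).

Answer: 2992451387/16777216

Derivation:
(0,0): OLD=19 → NEW=0, ERR=19
(0,1): OLD=2517/16 → NEW=255, ERR=-1563/16
(0,2): OLD=6467/256 → NEW=0, ERR=6467/256
(0,3): OLD=921813/4096 → NEW=255, ERR=-122667/4096
(0,4): OLD=648659/65536 → NEW=0, ERR=648659/65536
(0,5): OLD=196430021/1048576 → NEW=255, ERR=-70956859/1048576
(1,0): OLD=42655/256 → NEW=255, ERR=-22625/256
(1,1): OLD=1497/2048 → NEW=0, ERR=1497/2048
(1,2): OLD=3440205/65536 → NEW=0, ERR=3440205/65536
(1,3): OLD=69741257/262144 → NEW=255, ERR=2894537/262144
(1,4): OLD=2992451387/16777216 → NEW=255, ERR=-1285738693/16777216
Target (1,4): original=185, with diffused error = 2992451387/16777216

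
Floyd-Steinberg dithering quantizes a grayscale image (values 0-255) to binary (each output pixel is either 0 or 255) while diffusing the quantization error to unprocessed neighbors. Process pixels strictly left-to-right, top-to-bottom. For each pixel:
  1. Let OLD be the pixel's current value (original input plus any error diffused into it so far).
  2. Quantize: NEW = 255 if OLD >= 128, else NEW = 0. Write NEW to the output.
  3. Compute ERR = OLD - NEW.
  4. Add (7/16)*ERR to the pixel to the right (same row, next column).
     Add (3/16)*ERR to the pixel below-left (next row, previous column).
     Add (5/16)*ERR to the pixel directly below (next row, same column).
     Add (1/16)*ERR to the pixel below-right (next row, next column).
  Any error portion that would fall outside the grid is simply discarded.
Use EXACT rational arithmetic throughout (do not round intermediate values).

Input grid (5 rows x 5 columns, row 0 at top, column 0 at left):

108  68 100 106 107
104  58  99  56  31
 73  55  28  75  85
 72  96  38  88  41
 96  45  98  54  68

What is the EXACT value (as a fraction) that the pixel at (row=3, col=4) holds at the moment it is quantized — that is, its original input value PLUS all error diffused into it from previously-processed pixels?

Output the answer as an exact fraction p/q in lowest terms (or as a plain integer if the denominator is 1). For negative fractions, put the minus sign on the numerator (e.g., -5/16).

(0,0): OLD=108 → NEW=0, ERR=108
(0,1): OLD=461/4 → NEW=0, ERR=461/4
(0,2): OLD=9627/64 → NEW=255, ERR=-6693/64
(0,3): OLD=61693/1024 → NEW=0, ERR=61693/1024
(0,4): OLD=2184939/16384 → NEW=255, ERR=-1992981/16384
(1,0): OLD=10199/64 → NEW=255, ERR=-6121/64
(1,1): OLD=20129/512 → NEW=0, ERR=20129/512
(1,2): OLD=1671477/16384 → NEW=0, ERR=1671477/16384
(1,3): OLD=5905873/65536 → NEW=0, ERR=5905873/65536
(1,4): OLD=37935699/1048576 → NEW=0, ERR=37935699/1048576
(2,0): OLD=413563/8192 → NEW=0, ERR=413563/8192
(2,1): OLD=26875897/262144 → NEW=0, ERR=26875897/262144
(2,2): OLD=520466475/4194304 → NEW=0, ERR=520466475/4194304
(2,3): OLD=11449435985/67108864 → NEW=255, ERR=-5663324335/67108864
(2,4): OLD=69811822327/1073741824 → NEW=0, ERR=69811822327/1073741824
(3,0): OLD=448787659/4194304 → NEW=0, ERR=448787659/4194304
(3,1): OLD=6753589999/33554432 → NEW=255, ERR=-1802790161/33554432
(3,2): OLD=47090701685/1073741824 → NEW=0, ERR=47090701685/1073741824
(3,3): OLD=216384042221/2147483648 → NEW=0, ERR=216384042221/2147483648
(3,4): OLD=3440329413185/34359738368 → NEW=0, ERR=3440329413185/34359738368
Target (3,4): original=41, with diffused error = 3440329413185/34359738368

Answer: 3440329413185/34359738368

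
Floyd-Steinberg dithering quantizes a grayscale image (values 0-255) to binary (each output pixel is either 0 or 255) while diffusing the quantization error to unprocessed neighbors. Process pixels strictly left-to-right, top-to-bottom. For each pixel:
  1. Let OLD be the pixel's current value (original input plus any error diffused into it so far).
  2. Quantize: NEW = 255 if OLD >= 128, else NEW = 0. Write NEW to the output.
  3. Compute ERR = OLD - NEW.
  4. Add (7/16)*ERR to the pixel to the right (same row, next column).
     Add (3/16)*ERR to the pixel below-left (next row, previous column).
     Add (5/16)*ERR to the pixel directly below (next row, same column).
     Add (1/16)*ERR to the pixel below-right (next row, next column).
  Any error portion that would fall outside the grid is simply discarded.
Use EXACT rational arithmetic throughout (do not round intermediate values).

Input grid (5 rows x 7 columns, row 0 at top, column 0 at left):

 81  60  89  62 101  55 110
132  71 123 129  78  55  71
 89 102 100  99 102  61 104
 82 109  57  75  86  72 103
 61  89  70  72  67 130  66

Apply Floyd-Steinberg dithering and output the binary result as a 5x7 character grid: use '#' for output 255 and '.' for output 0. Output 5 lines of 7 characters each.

(0,0): OLD=81 → NEW=0, ERR=81
(0,1): OLD=1527/16 → NEW=0, ERR=1527/16
(0,2): OLD=33473/256 → NEW=255, ERR=-31807/256
(0,3): OLD=31303/4096 → NEW=0, ERR=31303/4096
(0,4): OLD=6838257/65536 → NEW=0, ERR=6838257/65536
(0,5): OLD=105539479/1048576 → NEW=0, ERR=105539479/1048576
(0,6): OLD=2584270113/16777216 → NEW=255, ERR=-1693919967/16777216
(1,0): OLD=44853/256 → NEW=255, ERR=-20427/256
(1,1): OLD=97651/2048 → NEW=0, ERR=97651/2048
(1,2): OLD=7368303/65536 → NEW=0, ERR=7368303/65536
(1,3): OLD=50430211/262144 → NEW=255, ERR=-16416509/262144
(1,4): OLD=1720653161/16777216 → NEW=0, ERR=1720653161/16777216
(1,5): OLD=15960257209/134217728 → NEW=0, ERR=15960257209/134217728
(1,6): OLD=209945394103/2147483648 → NEW=0, ERR=209945394103/2147483648
(2,0): OLD=2392225/32768 → NEW=0, ERR=2392225/32768
(2,1): OLD=172945659/1048576 → NEW=255, ERR=-94441221/1048576
(2,2): OLD=1459096497/16777216 → NEW=0, ERR=1459096497/16777216
(2,3): OLD=19291873897/134217728 → NEW=255, ERR=-14933646743/134217728
(2,4): OLD=111404725177/1073741824 → NEW=0, ERR=111404725177/1073741824
(2,5): OLD=5782510556563/34359738368 → NEW=255, ERR=-2979222727277/34359738368
(2,6): OLD=57201502927157/549755813888 → NEW=0, ERR=57201502927157/549755813888
(3,0): OLD=1475164049/16777216 → NEW=0, ERR=1475164049/16777216
(3,1): OLD=18816212029/134217728 → NEW=255, ERR=-15409308611/134217728
(3,2): OLD=8007925511/1073741824 → NEW=0, ERR=8007925511/1073741824
(3,3): OLD=293699037249/4294967296 → NEW=0, ERR=293699037249/4294967296
(3,4): OLD=68790220360593/549755813888 → NEW=0, ERR=68790220360593/549755813888
(3,5): OLD=552578075006531/4398046511104 → NEW=0, ERR=552578075006531/4398046511104
(3,6): OLD=13022746783339933/70368744177664 → NEW=255, ERR=-4921282981964387/70368744177664
(4,0): OLD=143775138655/2147483648 → NEW=0, ERR=143775138655/2147483648
(4,1): OLD=3068566547795/34359738368 → NEW=0, ERR=3068566547795/34359738368
(4,2): OLD=64348134778045/549755813888 → NEW=0, ERR=64348134778045/549755813888
(4,3): OLD=741096871914031/4398046511104 → NEW=255, ERR=-380404988417489/4398046511104
(4,4): OLD=3380980897283677/35184372088832 → NEW=0, ERR=3380980897283677/35184372088832
(4,5): OLD=231948265712297821/1125899906842624 → NEW=255, ERR=-55156210532571299/1125899906842624
(4,6): OLD=550614176542332827/18014398509481984 → NEW=0, ERR=550614176542332827/18014398509481984
Row 0: ..#...#
Row 1: #..#...
Row 2: .#.#.#.
Row 3: .#....#
Row 4: ...#.#.

Answer: ..#...#
#..#...
.#.#.#.
.#....#
...#.#.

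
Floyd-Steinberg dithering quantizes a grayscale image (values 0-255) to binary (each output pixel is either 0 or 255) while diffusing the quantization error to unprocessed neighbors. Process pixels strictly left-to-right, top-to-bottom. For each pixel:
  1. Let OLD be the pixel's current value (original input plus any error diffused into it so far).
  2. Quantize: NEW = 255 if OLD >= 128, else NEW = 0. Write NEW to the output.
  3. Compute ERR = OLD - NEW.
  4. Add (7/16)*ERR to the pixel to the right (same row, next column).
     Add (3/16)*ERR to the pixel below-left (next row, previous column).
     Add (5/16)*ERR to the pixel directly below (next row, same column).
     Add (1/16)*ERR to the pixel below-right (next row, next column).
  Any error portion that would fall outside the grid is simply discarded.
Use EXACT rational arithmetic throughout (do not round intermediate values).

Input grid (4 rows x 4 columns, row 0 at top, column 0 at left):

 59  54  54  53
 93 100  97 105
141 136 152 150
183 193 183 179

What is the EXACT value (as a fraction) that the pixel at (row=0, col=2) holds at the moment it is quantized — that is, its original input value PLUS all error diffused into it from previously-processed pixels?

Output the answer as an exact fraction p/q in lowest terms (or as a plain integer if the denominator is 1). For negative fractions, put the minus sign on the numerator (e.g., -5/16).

(0,0): OLD=59 → NEW=0, ERR=59
(0,1): OLD=1277/16 → NEW=0, ERR=1277/16
(0,2): OLD=22763/256 → NEW=0, ERR=22763/256
Target (0,2): original=54, with diffused error = 22763/256

Answer: 22763/256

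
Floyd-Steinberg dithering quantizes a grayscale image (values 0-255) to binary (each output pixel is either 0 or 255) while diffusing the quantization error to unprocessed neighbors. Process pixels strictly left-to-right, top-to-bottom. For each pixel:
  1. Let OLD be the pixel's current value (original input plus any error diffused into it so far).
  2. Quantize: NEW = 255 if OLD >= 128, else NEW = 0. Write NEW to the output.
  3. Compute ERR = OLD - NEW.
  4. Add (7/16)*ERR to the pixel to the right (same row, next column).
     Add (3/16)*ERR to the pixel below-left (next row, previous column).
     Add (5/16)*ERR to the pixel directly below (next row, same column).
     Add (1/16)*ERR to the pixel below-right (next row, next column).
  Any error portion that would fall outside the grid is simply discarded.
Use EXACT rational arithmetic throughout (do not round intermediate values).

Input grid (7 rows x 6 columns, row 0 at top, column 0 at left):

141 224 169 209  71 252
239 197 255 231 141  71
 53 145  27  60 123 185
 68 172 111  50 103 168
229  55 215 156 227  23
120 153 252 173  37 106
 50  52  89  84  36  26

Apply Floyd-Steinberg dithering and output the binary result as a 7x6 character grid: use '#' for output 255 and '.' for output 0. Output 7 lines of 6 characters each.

(0,0): OLD=141 → NEW=255, ERR=-114
(0,1): OLD=1393/8 → NEW=255, ERR=-647/8
(0,2): OLD=17103/128 → NEW=255, ERR=-15537/128
(0,3): OLD=319273/2048 → NEW=255, ERR=-202967/2048
(0,4): OLD=905759/32768 → NEW=0, ERR=905759/32768
(0,5): OLD=138460889/524288 → NEW=255, ERR=4767449/524288
(1,0): OLD=24091/128 → NEW=255, ERR=-8549/128
(1,1): OLD=115325/1024 → NEW=0, ERR=115325/1024
(1,2): OLD=7952897/32768 → NEW=255, ERR=-402943/32768
(1,3): OLD=25198093/131072 → NEW=255, ERR=-8225267/131072
(1,4): OLD=987289767/8388608 → NEW=0, ERR=987289767/8388608
(1,5): OLD=17053757281/134217728 → NEW=0, ERR=17053757281/134217728
(2,0): OLD=872367/16384 → NEW=0, ERR=872367/16384
(2,1): OLD=103289525/524288 → NEW=255, ERR=-30403915/524288
(2,2): OLD=-58227233/8388608 → NEW=0, ERR=-58227233/8388608
(2,3): OLD=3936051751/67108864 → NEW=0, ERR=3936051751/67108864
(2,4): OLD=440966993013/2147483648 → NEW=255, ERR=-106641337227/2147483648
(2,5): OLD=7227109000323/34359738368 → NEW=255, ERR=-1534624283517/34359738368
(3,0): OLD=618792319/8388608 → NEW=0, ERR=618792319/8388608
(3,1): OLD=12628326227/67108864 → NEW=255, ERR=-4484434093/67108864
(3,2): OLD=46690834313/536870912 → NEW=0, ERR=46690834313/536870912
(3,3): OLD=3320268375995/34359738368 → NEW=0, ERR=3320268375995/34359738368
(3,4): OLD=34373403065115/274877906944 → NEW=0, ERR=34373403065115/274877906944
(3,5): OLD=904450572815541/4398046511104 → NEW=255, ERR=-217051287515979/4398046511104
(4,0): OLD=257185268177/1073741824 → NEW=255, ERR=-16618896943/1073741824
(4,1): OLD=829156221789/17179869184 → NEW=0, ERR=829156221789/17179869184
(4,2): OLD=152411528943495/549755813888 → NEW=255, ERR=12223796402055/549755813888
(4,3): OLD=1977430389085635/8796093022208 → NEW=255, ERR=-265573331577405/8796093022208
(4,4): OLD=35135822005194867/140737488355328 → NEW=255, ERR=-752237525413773/140737488355328
(4,5): OLD=29396709403646533/2251799813685248 → NEW=0, ERR=29396709403646533/2251799813685248
(5,0): OLD=34143305743207/274877906944 → NEW=0, ERR=34143305743207/274877906944
(5,1): OLD=1984636022260311/8796093022208 → NEW=255, ERR=-258367698402729/8796093022208
(5,2): OLD=17131492439855853/70368744177664 → NEW=255, ERR=-812537325448467/70368744177664
(5,3): OLD=357812557987761727/2251799813685248 → NEW=255, ERR=-216396394501976513/2251799813685248
(5,4): OLD=-27710614814768337/4503599627370496 → NEW=0, ERR=-27710614814768337/4503599627370496
(5,5): OLD=7714026157540207451/72057594037927936 → NEW=0, ERR=7714026157540207451/72057594037927936
(6,0): OLD=11724700241471333/140737488355328 → NEW=0, ERR=11724700241471333/140737488355328
(6,1): OLD=191103224717545089/2251799813685248 → NEW=0, ERR=191103224717545089/2251799813685248
(6,2): OLD=924737055335456473/9007199254740992 → NEW=0, ERR=924737055335456473/9007199254740992
(6,3): OLD=13980638829134544501/144115188075855872 → NEW=0, ERR=13980638829134544501/144115188075855872
(6,4): OLD=208875909462386607733/2305843009213693952 → NEW=0, ERR=208875909462386607733/2305843009213693952
(6,5): OLD=3641418408490874741779/36893488147419103232 → NEW=0, ERR=3641418408490874741779/36893488147419103232
Row 0: ####.#
Row 1: #.##..
Row 2: .#..##
Row 3: .#...#
Row 4: #.###.
Row 5: .###..
Row 6: ......

Answer: ####.#
#.##..
.#..##
.#...#
#.###.
.###..
......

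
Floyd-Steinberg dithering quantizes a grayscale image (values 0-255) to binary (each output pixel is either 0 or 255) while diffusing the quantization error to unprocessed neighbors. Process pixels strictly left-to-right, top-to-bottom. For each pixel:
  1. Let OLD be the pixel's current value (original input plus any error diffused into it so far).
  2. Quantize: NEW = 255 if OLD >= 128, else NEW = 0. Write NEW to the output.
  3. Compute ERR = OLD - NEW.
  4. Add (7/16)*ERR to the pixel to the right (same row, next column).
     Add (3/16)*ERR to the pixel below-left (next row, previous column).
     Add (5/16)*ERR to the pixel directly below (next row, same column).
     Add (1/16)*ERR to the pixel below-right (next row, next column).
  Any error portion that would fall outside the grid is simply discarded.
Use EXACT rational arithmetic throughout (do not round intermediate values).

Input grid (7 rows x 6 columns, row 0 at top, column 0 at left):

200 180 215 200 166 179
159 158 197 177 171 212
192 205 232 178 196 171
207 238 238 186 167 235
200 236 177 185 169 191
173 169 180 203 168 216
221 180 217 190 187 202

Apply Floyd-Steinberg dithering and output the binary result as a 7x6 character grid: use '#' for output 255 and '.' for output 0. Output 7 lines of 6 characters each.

(0,0): OLD=200 → NEW=255, ERR=-55
(0,1): OLD=2495/16 → NEW=255, ERR=-1585/16
(0,2): OLD=43945/256 → NEW=255, ERR=-21335/256
(0,3): OLD=669855/4096 → NEW=255, ERR=-374625/4096
(0,4): OLD=8256601/65536 → NEW=0, ERR=8256601/65536
(0,5): OLD=245491311/1048576 → NEW=255, ERR=-21895569/1048576
(1,0): OLD=31549/256 → NEW=0, ERR=31549/256
(1,1): OLD=331563/2048 → NEW=255, ERR=-190677/2048
(1,2): OLD=7004679/65536 → NEW=0, ERR=7004679/65536
(1,3): OLD=55992187/262144 → NEW=255, ERR=-10854533/262144
(1,4): OLD=3063914385/16777216 → NEW=255, ERR=-1214275695/16777216
(1,5): OLD=48770431143/268435456 → NEW=255, ERR=-19680610137/268435456
(2,0): OLD=6981385/32768 → NEW=255, ERR=-1374455/32768
(2,1): OLD=194297971/1048576 → NEW=255, ERR=-73088909/1048576
(2,2): OLD=3713185049/16777216 → NEW=255, ERR=-565005031/16777216
(2,3): OLD=19251698065/134217728 → NEW=255, ERR=-14973822575/134217728
(2,4): OLD=464881146163/4294967296 → NEW=0, ERR=464881146163/4294967296
(2,5): OLD=13119895156117/68719476736 → NEW=255, ERR=-4403571411563/68719476736
(3,0): OLD=3033704185/16777216 → NEW=255, ERR=-1244485895/16777216
(3,1): OLD=23465194245/134217728 → NEW=255, ERR=-10760326395/134217728
(3,2): OLD=179450887071/1073741824 → NEW=255, ERR=-94353278049/1073741824
(3,3): OLD=8994121426077/68719476736 → NEW=255, ERR=-8529345141603/68719476736
(3,4): OLD=70113103073661/549755813888 → NEW=0, ERR=70113103073661/549755813888
(3,5): OLD=2441235511980851/8796093022208 → NEW=255, ERR=198231791317811/8796093022208
(4,0): OLD=347436314615/2147483648 → NEW=255, ERR=-200172015625/2147483648
(4,1): OLD=5121454171019/34359738368 → NEW=255, ERR=-3640279112821/34359738368
(4,2): OLD=82359279022129/1099511627776 → NEW=0, ERR=82359279022129/1099511627776
(4,3): OLD=3472782621763413/17592186044416 → NEW=255, ERR=-1013224819562667/17592186044416
(4,4): OLD=50700672210604453/281474976710656 → NEW=255, ERR=-21075446850612827/281474976710656
(4,5): OLD=780274396258039139/4503599627370496 → NEW=255, ERR=-368143508721437341/4503599627370496
(5,0): OLD=68173157214161/549755813888 → NEW=0, ERR=68173157214161/549755813888
(5,1): OLD=3489648749519585/17592186044416 → NEW=255, ERR=-996358691806495/17592186044416
(5,2): OLD=22688114961295291/140737488355328 → NEW=255, ERR=-13199944569313349/140737488355328
(5,3): OLD=606231149698636985/4503599627370496 → NEW=255, ERR=-542186755280839495/4503599627370496
(5,4): OLD=657564585423079481/9007199254740992 → NEW=0, ERR=657564585423079481/9007199254740992
(5,5): OLD=31375983335912440845/144115188075855872 → NEW=255, ERR=-5373389623430806515/144115188075855872
(6,0): OLD=70124598931901251/281474976710656 → NEW=255, ERR=-1651520129316029/281474976710656
(6,1): OLD=675083585754727815/4503599627370496 → NEW=255, ERR=-473334319224748665/4503599627370496
(6,2): OLD=2082384612405501103/18014398509481984 → NEW=0, ERR=2082384612405501103/18014398509481984
(6,3): OLD=60752523257713317395/288230376151711744 → NEW=255, ERR=-12746222660973177325/288230376151711744
(6,4): OLD=811431770408243446963/4611686018427387904 → NEW=255, ERR=-364548164290740468557/4611686018427387904
(6,5): OLD=11830062789509822077701/73786976294838206464 → NEW=255, ERR=-6985616165673920570619/73786976294838206464
Row 0: ####.#
Row 1: .#.###
Row 2: ####.#
Row 3: ####.#
Row 4: ##.###
Row 5: .###.#
Row 6: ##.###

Answer: ####.#
.#.###
####.#
####.#
##.###
.###.#
##.###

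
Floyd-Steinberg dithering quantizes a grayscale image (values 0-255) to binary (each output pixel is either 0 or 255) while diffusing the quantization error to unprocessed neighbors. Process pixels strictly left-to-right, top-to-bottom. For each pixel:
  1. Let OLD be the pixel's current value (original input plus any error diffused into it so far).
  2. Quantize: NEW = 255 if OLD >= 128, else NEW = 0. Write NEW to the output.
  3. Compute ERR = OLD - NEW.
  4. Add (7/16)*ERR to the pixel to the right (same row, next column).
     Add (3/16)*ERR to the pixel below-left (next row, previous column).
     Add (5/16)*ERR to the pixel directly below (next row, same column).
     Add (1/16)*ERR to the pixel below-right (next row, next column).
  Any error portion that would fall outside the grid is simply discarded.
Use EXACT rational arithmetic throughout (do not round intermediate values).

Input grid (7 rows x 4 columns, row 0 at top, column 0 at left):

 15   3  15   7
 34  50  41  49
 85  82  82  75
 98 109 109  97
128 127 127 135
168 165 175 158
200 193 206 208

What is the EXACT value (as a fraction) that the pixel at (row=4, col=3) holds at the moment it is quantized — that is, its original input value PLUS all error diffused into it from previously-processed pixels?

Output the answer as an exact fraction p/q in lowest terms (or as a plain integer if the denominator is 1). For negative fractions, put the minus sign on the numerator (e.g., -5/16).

Answer: 2534995124986143/17592186044416

Derivation:
(0,0): OLD=15 → NEW=0, ERR=15
(0,1): OLD=153/16 → NEW=0, ERR=153/16
(0,2): OLD=4911/256 → NEW=0, ERR=4911/256
(0,3): OLD=63049/4096 → NEW=0, ERR=63049/4096
(1,0): OLD=10363/256 → NEW=0, ERR=10363/256
(1,1): OLD=154077/2048 → NEW=0, ERR=154077/2048
(1,2): OLD=5465249/65536 → NEW=0, ERR=5465249/65536
(1,3): OLD=95938103/1048576 → NEW=0, ERR=95938103/1048576
(2,0): OLD=3662031/32768 → NEW=0, ERR=3662031/32768
(2,1): OLD=180952661/1048576 → NEW=255, ERR=-86434219/1048576
(2,2): OLD=196826729/2097152 → NEW=0, ERR=196826729/2097152
(2,3): OLD=5028638501/33554432 → NEW=255, ERR=-3527741659/33554432
(3,0): OLD=1970789471/16777216 → NEW=0, ERR=1970789471/16777216
(3,1): OLD=42739054849/268435456 → NEW=255, ERR=-25711986431/268435456
(3,2): OLD=307343676927/4294967296 → NEW=0, ERR=307343676927/4294967296
(3,3): OLD=6962541461113/68719476736 → NEW=0, ERR=6962541461113/68719476736
(4,0): OLD=630283012275/4294967296 → NEW=255, ERR=-464933648205/4294967296
(4,1): OLD=2421216114457/34359738368 → NEW=0, ERR=2421216114457/34359738368
(4,2): OLD=212427852341113/1099511627776 → NEW=255, ERR=-67947612741767/1099511627776
(4,3): OLD=2534995124986143/17592186044416 → NEW=255, ERR=-1951012316339937/17592186044416
Target (4,3): original=135, with diffused error = 2534995124986143/17592186044416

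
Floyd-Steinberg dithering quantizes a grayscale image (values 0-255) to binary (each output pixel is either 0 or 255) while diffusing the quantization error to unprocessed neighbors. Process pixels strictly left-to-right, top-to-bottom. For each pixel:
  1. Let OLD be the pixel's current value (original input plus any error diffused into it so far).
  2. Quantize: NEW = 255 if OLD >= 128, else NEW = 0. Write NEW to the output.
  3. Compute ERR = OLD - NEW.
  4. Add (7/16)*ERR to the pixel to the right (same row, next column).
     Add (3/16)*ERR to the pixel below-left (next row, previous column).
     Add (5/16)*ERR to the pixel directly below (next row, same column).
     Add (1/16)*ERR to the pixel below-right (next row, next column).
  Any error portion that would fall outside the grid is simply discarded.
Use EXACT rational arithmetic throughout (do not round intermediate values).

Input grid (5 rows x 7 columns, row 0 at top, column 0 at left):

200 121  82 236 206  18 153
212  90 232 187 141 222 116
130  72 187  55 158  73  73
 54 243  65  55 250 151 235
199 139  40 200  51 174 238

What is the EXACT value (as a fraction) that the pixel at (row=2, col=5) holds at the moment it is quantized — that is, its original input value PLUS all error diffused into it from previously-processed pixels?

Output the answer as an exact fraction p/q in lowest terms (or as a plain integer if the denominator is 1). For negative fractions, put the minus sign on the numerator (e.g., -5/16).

Answer: 2949218284811/34359738368

Derivation:
(0,0): OLD=200 → NEW=255, ERR=-55
(0,1): OLD=1551/16 → NEW=0, ERR=1551/16
(0,2): OLD=31849/256 → NEW=0, ERR=31849/256
(0,3): OLD=1189599/4096 → NEW=255, ERR=145119/4096
(0,4): OLD=14516249/65536 → NEW=255, ERR=-2195431/65536
(0,5): OLD=3506351/1048576 → NEW=0, ERR=3506351/1048576
(0,6): OLD=2591458505/16777216 → NEW=255, ERR=-1686731575/16777216
(1,0): OLD=54525/256 → NEW=255, ERR=-10755/256
(1,1): OLD=249451/2048 → NEW=0, ERR=249451/2048
(1,2): OLD=22076999/65536 → NEW=255, ERR=5365319/65536
(1,3): OLD=61704379/262144 → NEW=255, ERR=-5142341/262144
(1,4): OLD=2093636945/16777216 → NEW=0, ERR=2093636945/16777216
(1,5): OLD=34453206433/134217728 → NEW=255, ERR=227685793/134217728
(1,6): OLD=183681453647/2147483648 → NEW=0, ERR=183681453647/2147483648
(2,0): OLD=4577993/32768 → NEW=255, ERR=-3777847/32768
(2,1): OLD=75862451/1048576 → NEW=0, ERR=75862451/1048576
(2,2): OLD=4163612889/16777216 → NEW=255, ERR=-114577191/16777216
(2,3): OLD=9985396561/134217728 → NEW=0, ERR=9985396561/134217728
(2,4): OLD=245497924449/1073741824 → NEW=255, ERR=-28306240671/1073741824
(2,5): OLD=2949218284811/34359738368 → NEW=0, ERR=2949218284811/34359738368
Target (2,5): original=73, with diffused error = 2949218284811/34359738368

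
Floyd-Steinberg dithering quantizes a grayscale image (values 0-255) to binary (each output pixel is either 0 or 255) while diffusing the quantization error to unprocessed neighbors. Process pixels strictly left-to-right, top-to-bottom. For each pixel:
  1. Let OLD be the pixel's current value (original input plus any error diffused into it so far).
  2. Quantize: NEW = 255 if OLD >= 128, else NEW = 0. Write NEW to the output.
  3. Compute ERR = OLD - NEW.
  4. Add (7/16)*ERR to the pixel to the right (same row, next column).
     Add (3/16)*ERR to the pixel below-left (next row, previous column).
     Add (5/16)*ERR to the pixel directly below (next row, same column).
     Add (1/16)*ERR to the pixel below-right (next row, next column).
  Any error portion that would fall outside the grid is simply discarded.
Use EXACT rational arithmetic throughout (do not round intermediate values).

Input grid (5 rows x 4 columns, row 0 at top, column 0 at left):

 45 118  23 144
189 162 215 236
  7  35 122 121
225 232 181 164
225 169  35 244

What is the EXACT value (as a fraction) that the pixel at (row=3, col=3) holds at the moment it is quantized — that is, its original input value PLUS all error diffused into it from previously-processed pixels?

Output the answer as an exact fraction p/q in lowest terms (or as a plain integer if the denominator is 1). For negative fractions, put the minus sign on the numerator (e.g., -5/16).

(0,0): OLD=45 → NEW=0, ERR=45
(0,1): OLD=2203/16 → NEW=255, ERR=-1877/16
(0,2): OLD=-7251/256 → NEW=0, ERR=-7251/256
(0,3): OLD=539067/4096 → NEW=255, ERR=-505413/4096
(1,0): OLD=46353/256 → NEW=255, ERR=-18927/256
(1,1): OLD=185335/2048 → NEW=0, ERR=185335/2048
(1,2): OLD=14108099/65536 → NEW=255, ERR=-2603581/65536
(1,3): OLD=186949573/1048576 → NEW=255, ERR=-80437307/1048576
(2,0): OLD=28301/32768 → NEW=0, ERR=28301/32768
(2,1): OLD=54093919/1048576 → NEW=0, ERR=54093919/1048576
(2,2): OLD=258846363/2097152 → NEW=0, ERR=258846363/2097152
(2,3): OLD=4984323151/33554432 → NEW=255, ERR=-3572057009/33554432
(3,0): OLD=3941683517/16777216 → NEW=255, ERR=-336506563/16777216
(3,1): OLD=70475796195/268435456 → NEW=255, ERR=2024754915/268435456
(3,2): OLD=885342712349/4294967296 → NEW=255, ERR=-209873948131/4294967296
(3,3): OLD=8044877413451/68719476736 → NEW=0, ERR=8044877413451/68719476736
Target (3,3): original=164, with diffused error = 8044877413451/68719476736

Answer: 8044877413451/68719476736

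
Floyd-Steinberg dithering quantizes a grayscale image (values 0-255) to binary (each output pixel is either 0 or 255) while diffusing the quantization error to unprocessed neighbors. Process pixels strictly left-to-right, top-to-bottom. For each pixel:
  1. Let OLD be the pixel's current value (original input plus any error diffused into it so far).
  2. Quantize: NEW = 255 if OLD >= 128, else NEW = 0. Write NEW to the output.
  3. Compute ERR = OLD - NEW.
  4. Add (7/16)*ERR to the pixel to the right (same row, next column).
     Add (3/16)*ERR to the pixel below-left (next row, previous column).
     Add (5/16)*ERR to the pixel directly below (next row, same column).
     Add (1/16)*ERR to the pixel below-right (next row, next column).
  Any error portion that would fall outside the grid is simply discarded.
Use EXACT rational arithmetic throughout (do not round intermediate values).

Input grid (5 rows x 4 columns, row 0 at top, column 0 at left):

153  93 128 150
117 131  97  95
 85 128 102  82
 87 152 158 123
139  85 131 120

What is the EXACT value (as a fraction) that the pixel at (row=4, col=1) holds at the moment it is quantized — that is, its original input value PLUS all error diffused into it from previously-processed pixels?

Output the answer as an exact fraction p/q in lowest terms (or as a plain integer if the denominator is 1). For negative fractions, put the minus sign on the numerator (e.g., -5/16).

(0,0): OLD=153 → NEW=255, ERR=-102
(0,1): OLD=387/8 → NEW=0, ERR=387/8
(0,2): OLD=19093/128 → NEW=255, ERR=-13547/128
(0,3): OLD=212371/2048 → NEW=0, ERR=212371/2048
(1,0): OLD=12057/128 → NEW=0, ERR=12057/128
(1,1): OLD=164975/1024 → NEW=255, ERR=-96145/1024
(1,2): OLD=1484891/32768 → NEW=0, ERR=1484891/32768
(1,3): OLD=73723245/524288 → NEW=255, ERR=-59970195/524288
(2,0): OLD=1586485/16384 → NEW=0, ERR=1586485/16384
(2,1): OLD=81477719/524288 → NEW=255, ERR=-52215721/524288
(2,2): OLD=47472803/1048576 → NEW=0, ERR=47472803/1048576
(2,3): OLD=1155855895/16777216 → NEW=0, ERR=1155855895/16777216
(3,0): OLD=826999333/8388608 → NEW=0, ERR=826999333/8388608
(3,1): OLD=23964459899/134217728 → NEW=255, ERR=-10261060741/134217728
(3,2): OLD=312230902021/2147483648 → NEW=255, ERR=-235377428219/2147483648
(3,3): OLD=3415577895075/34359738368 → NEW=0, ERR=3415577895075/34359738368
(4,0): OLD=333876991489/2147483648 → NEW=255, ERR=-213731338751/2147483648
(4,1): OLD=54576537667/17179869184 → NEW=0, ERR=54576537667/17179869184
Target (4,1): original=85, with diffused error = 54576537667/17179869184

Answer: 54576537667/17179869184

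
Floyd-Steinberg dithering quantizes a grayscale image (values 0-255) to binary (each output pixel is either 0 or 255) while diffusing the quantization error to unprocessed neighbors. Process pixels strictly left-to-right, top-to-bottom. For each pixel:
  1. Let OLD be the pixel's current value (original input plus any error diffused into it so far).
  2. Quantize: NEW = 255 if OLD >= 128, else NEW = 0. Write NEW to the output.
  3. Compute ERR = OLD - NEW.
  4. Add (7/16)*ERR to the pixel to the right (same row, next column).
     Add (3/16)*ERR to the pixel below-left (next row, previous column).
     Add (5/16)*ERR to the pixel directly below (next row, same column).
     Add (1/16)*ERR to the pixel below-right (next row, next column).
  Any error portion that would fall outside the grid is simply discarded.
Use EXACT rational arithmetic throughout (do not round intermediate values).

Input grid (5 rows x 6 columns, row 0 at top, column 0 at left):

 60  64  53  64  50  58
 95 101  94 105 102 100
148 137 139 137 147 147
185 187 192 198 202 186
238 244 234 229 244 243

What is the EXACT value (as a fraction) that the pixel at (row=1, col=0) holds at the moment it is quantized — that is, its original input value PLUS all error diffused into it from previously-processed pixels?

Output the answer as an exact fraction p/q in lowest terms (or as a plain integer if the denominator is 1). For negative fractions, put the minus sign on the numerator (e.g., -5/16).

(0,0): OLD=60 → NEW=0, ERR=60
(0,1): OLD=361/4 → NEW=0, ERR=361/4
(0,2): OLD=5919/64 → NEW=0, ERR=5919/64
(0,3): OLD=106969/1024 → NEW=0, ERR=106969/1024
(0,4): OLD=1567983/16384 → NEW=0, ERR=1567983/16384
(0,5): OLD=26180233/262144 → NEW=0, ERR=26180233/262144
(1,0): OLD=8363/64 → NEW=255, ERR=-7957/64
Target (1,0): original=95, with diffused error = 8363/64

Answer: 8363/64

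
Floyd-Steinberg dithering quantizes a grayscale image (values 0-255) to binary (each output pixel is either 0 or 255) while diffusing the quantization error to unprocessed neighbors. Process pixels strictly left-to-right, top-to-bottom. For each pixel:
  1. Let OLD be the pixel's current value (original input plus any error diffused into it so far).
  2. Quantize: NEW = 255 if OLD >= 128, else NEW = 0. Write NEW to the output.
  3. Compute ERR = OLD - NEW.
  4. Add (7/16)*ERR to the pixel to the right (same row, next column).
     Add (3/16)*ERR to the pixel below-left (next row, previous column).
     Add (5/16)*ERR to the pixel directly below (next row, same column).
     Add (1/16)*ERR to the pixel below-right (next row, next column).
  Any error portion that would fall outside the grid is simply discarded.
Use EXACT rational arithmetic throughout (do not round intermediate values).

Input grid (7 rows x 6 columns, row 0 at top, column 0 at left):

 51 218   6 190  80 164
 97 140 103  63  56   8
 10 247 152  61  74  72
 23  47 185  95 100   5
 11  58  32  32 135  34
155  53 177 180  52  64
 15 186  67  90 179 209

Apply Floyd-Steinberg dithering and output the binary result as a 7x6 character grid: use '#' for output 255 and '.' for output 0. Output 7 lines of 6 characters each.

(0,0): OLD=51 → NEW=0, ERR=51
(0,1): OLD=3845/16 → NEW=255, ERR=-235/16
(0,2): OLD=-109/256 → NEW=0, ERR=-109/256
(0,3): OLD=777477/4096 → NEW=255, ERR=-267003/4096
(0,4): OLD=3373859/65536 → NEW=0, ERR=3373859/65536
(0,5): OLD=195583477/1048576 → NEW=255, ERR=-71803403/1048576
(1,0): OLD=28207/256 → NEW=0, ERR=28207/256
(1,1): OLD=382409/2048 → NEW=255, ERR=-139831/2048
(1,2): OLD=3922685/65536 → NEW=0, ERR=3922685/65536
(1,3): OLD=20563129/262144 → NEW=0, ERR=20563129/262144
(1,4): OLD=1501437451/16777216 → NEW=0, ERR=1501437451/16777216
(1,5): OLD=7776981469/268435456 → NEW=0, ERR=7776981469/268435456
(2,0): OLD=1036467/32768 → NEW=0, ERR=1036467/32768
(2,1): OLD=270124897/1048576 → NEW=255, ERR=2738017/1048576
(2,2): OLD=3058281827/16777216 → NEW=255, ERR=-1219908253/16777216
(2,3): OLD=9961963019/134217728 → NEW=0, ERR=9961963019/134217728
(2,4): OLD=621797646753/4294967296 → NEW=255, ERR=-473419013727/4294967296
(2,5): OLD=2640395733879/68719476736 → NEW=0, ERR=2640395733879/68719476736
(3,0): OLD=559924739/16777216 → NEW=0, ERR=559924739/16777216
(3,1): OLD=6812963655/134217728 → NEW=0, ERR=6812963655/134217728
(3,2): OLD=213207622789/1073741824 → NEW=255, ERR=-60596542331/1073741824
(3,3): OLD=4693007633743/68719476736 → NEW=0, ERR=4693007633743/68719476736
(3,4): OLD=58975203691503/549755813888 → NEW=0, ERR=58975203691503/549755813888
(3,5): OLD=501825086549665/8796093022208 → NEW=0, ERR=501825086549665/8796093022208
(4,0): OLD=66458200653/2147483648 → NEW=0, ERR=66458200653/2147483648
(4,1): OLD=2711200434921/34359738368 → NEW=0, ERR=2711200434921/34359738368
(4,2): OLD=71317544924395/1099511627776 → NEW=0, ERR=71317544924395/1099511627776
(4,3): OLD=1729413741393591/17592186044416 → NEW=0, ERR=1729413741393591/17592186044416
(4,4): OLD=63753411109870375/281474976710656 → NEW=255, ERR=-8022707951346905/281474976710656
(4,5): OLD=207450749809164465/4503599627370496 → NEW=0, ERR=207450749809164465/4503599627370496
(5,0): OLD=98662408509643/549755813888 → NEW=255, ERR=-41525324031797/549755813888
(5,1): OLD=1032802627003771/17592186044416 → NEW=0, ERR=1032802627003771/17592186044416
(5,2): OLD=34666234353812217/140737488355328 → NEW=255, ERR=-1221825176796423/140737488355328
(5,3): OLD=926084647409631043/4503599627370496 → NEW=255, ERR=-222333257569845437/4503599627370496
(5,4): OLD=326740952262479363/9007199254740992 → NEW=0, ERR=326740952262479363/9007199254740992
(5,5): OLD=13328339546340675039/144115188075855872 → NEW=0, ERR=13328339546340675039/144115188075855872
(6,0): OLD=676480686583633/281474976710656 → NEW=0, ERR=676480686583633/281474976710656
(6,1): OLD=896437188692240765/4503599627370496 → NEW=255, ERR=-251980716287235715/4503599627370496
(6,2): OLD=616474864511630773/18014398509481984 → NEW=0, ERR=616474864511630773/18014398509481984
(6,3): OLD=27613444844783497665/288230376151711744 → NEW=0, ERR=27613444844783497665/288230376151711744
(6,4): OLD=1136805172367557558817/4611686018427387904 → NEW=255, ERR=-39174762331426356703/4611686018427387904
(6,5): OLD=17447080404274098094151/73786976294838206464 → NEW=255, ERR=-1368598550909644554169/73786976294838206464
Row 0: .#.#.#
Row 1: .#....
Row 2: .##.#.
Row 3: ..#...
Row 4: ....#.
Row 5: #.##..
Row 6: .#..##

Answer: .#.#.#
.#....
.##.#.
..#...
....#.
#.##..
.#..##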